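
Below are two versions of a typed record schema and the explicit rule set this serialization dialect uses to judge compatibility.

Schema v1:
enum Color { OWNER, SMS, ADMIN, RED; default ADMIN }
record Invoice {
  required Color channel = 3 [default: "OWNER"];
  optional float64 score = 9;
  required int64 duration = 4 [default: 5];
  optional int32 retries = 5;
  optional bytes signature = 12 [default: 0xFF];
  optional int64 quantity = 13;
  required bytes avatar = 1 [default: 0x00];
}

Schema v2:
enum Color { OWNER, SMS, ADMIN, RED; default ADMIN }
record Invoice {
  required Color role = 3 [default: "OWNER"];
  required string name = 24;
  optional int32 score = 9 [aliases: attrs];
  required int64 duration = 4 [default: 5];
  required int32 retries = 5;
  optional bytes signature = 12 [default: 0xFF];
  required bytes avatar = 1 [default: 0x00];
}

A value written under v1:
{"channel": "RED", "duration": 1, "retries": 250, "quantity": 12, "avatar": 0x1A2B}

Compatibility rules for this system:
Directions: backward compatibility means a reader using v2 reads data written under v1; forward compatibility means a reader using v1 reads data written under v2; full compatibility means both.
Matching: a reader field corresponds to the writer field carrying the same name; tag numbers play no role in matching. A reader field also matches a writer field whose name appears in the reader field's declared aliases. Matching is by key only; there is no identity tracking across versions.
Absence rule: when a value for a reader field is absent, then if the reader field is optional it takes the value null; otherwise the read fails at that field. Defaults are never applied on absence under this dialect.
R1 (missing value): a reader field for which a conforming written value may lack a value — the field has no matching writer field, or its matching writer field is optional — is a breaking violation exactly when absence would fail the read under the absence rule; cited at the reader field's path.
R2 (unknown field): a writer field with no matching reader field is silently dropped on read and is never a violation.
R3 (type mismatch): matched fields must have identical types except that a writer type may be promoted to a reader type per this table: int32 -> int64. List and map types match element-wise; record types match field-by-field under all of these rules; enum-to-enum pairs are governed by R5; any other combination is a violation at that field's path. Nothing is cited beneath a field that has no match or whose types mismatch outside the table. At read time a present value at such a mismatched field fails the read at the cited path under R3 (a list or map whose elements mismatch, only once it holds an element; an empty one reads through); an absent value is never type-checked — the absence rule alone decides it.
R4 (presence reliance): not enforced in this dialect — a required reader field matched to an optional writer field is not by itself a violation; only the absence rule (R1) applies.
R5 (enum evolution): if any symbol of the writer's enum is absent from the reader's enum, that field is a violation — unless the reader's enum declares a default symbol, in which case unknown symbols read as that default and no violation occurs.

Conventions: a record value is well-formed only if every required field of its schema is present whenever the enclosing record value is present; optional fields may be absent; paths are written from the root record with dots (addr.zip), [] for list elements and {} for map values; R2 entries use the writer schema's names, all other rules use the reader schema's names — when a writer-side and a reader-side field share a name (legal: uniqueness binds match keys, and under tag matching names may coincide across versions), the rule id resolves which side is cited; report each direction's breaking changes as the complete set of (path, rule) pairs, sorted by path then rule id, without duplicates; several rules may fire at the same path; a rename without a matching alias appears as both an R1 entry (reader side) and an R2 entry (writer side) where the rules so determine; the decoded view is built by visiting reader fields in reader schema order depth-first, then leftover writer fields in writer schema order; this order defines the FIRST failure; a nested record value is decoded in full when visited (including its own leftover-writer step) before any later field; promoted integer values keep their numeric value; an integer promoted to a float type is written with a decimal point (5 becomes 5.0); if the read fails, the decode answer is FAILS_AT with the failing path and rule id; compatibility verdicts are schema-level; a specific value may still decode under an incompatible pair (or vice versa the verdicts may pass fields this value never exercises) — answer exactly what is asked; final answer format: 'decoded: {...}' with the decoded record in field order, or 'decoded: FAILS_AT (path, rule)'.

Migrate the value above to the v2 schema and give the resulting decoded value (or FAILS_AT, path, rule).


decoded: FAILS_AT (role, R1)

the writer's type comes first in each Invoice pair
decode walk for Invoice under reader schema v2:
  read fails at role under R1 (no fill)
  => FAILS_AT (role, R1)
the rest of the Invoice diff is inert for this question:
  added field name to record Invoice: required string, tag 24 (in v2 it sits immediately before score) -> schema-level compatibility only; this Invoice value's decode is unchanged
  field retries in record Invoice: optional changed to required -> schema-level compatibility only; this Invoice value's decode is unchanged
  field score in record Invoice: type float64 changed to int32 -> schema-level compatibility only; this Invoice value's decode is unchanged
  removed field quantity from record Invoice -> inert under this dialect — no rule fires on Invoice and the result does not move


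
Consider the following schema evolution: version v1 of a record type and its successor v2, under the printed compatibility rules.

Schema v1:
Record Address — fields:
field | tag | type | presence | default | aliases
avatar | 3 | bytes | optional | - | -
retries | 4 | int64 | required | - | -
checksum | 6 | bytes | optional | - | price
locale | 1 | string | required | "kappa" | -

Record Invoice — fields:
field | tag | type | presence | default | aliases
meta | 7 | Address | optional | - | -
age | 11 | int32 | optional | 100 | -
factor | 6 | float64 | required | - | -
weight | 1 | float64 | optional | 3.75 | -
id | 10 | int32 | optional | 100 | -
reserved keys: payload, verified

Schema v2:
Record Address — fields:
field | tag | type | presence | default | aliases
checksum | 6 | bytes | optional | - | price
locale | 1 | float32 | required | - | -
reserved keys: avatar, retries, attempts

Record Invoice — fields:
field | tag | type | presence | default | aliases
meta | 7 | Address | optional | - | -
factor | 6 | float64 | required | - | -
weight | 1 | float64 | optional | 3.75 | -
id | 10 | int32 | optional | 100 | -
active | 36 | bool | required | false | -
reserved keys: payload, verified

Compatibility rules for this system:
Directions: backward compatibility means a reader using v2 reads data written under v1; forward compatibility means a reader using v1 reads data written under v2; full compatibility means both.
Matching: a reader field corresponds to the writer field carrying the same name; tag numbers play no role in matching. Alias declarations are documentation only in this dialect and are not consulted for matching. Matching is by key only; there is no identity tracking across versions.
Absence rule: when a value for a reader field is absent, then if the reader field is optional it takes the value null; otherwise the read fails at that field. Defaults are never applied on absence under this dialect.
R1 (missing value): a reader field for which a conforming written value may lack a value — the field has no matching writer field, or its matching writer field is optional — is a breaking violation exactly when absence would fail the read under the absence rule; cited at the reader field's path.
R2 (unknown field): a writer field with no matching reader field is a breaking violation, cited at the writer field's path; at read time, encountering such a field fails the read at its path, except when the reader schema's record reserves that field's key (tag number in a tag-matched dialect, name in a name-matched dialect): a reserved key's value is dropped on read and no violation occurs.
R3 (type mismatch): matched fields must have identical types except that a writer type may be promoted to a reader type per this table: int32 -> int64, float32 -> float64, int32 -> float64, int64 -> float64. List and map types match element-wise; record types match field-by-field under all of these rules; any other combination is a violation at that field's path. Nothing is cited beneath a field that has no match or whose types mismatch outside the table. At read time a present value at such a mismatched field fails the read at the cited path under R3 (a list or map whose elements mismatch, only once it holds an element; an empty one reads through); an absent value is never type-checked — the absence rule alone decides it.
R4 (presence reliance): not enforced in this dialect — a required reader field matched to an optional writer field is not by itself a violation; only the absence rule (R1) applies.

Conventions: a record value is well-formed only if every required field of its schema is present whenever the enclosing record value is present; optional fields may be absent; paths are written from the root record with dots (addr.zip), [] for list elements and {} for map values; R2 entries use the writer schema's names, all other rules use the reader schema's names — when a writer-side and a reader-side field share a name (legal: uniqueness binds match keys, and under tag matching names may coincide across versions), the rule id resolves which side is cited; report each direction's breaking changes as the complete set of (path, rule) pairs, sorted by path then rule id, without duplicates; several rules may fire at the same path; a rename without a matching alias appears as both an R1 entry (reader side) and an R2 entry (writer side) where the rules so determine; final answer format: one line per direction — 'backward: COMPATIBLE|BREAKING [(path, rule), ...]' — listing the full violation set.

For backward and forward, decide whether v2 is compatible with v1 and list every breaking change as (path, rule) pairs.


the writer's type comes first in each Invoice pair
checking backward for Invoice: reader v2 against writer v1:
  writer optional, Address -> Address: reader meta maps from writer meta
  writer required, float64 -> float64: reader factor maps from writer factor
  writer optional, float64 -> float64: reader weight maps from writer weight
  writer optional, int32 -> int32: reader id maps from writer id
  no writer field matches reader active
  writer field age has no reader counterpart
  writer optional, bytes -> bytes: reader meta.checksum maps from writer meta.checksum
  writer required, string -> float32: reader meta.locale maps from writer meta.locale
  writer field meta.avatar has no reader counterpart
  writer field meta.retries has no reader counterpart
  breaking: (active, R1)
  breaking: (age, R2)
  breaking: (meta.locale, R3)
  => 3 violation(s): backward is BREAKING for Invoice
checking forward for Invoice: reader v1 against writer v2:
  writer optional, Address -> Address: reader meta maps from writer meta
  no writer field matches reader age
  writer required, float64 -> float64: reader factor maps from writer factor
  writer optional, float64 -> float64: reader weight maps from writer weight
  writer optional, int32 -> int32: reader id maps from writer id
  writer field active has no reader counterpart
  no writer field matches reader meta.avatar
  no writer field matches reader meta.retries
  writer optional, bytes -> bytes: reader meta.checksum maps from writer meta.checksum
  writer required, float32 -> string: reader meta.locale maps from writer meta.locale
  breaking: (active, R2)
  breaking: (meta.locale, R3)
  breaking: (meta.retries, R1)
  => 3 violation(s): forward is BREAKING for Invoice

backward: BREAKING [(active, R1), (age, R2), (meta.locale, R3)]; forward: BREAKING [(active, R2), (meta.locale, R3), (meta.retries, R1)]


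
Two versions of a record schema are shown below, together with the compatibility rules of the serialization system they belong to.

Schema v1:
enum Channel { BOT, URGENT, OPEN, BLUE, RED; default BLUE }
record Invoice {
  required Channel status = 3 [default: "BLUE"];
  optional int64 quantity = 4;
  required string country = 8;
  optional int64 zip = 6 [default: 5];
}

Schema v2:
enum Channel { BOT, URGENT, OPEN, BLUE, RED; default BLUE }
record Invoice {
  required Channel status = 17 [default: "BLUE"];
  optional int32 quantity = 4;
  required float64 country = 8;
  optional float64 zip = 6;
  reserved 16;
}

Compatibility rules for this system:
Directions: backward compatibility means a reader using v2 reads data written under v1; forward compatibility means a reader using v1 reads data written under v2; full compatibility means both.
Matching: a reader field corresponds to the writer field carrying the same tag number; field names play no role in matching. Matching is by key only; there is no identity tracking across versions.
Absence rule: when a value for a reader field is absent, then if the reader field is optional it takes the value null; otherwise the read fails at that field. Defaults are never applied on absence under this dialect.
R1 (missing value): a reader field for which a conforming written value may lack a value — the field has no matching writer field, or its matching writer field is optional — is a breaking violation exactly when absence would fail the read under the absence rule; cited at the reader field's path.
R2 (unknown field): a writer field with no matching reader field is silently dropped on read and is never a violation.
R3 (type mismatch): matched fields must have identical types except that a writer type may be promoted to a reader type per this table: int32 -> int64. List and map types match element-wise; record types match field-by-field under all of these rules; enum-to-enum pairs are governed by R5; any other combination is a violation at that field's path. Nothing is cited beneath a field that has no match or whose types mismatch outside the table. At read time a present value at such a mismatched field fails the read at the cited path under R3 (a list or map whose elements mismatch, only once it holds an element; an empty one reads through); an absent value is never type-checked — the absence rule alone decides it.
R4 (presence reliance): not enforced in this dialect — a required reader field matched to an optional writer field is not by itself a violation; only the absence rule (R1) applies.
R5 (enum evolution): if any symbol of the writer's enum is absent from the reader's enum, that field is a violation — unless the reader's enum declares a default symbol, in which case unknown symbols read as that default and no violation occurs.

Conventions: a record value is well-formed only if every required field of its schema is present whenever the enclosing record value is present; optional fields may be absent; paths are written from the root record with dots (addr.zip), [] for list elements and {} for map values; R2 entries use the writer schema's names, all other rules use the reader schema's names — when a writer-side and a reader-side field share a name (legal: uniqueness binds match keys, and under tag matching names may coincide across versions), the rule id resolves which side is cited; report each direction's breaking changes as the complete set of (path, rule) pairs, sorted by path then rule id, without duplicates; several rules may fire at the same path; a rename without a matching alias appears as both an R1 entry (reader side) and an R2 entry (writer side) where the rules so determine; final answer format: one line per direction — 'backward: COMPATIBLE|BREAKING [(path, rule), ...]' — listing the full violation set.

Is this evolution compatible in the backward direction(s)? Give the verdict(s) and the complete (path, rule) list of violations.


in Invoice below, arrows point writer -> reader
backward for Invoice (reader v2, writer v1):
  status: no writer-side match
  int64 -> int32, writer optional: quantity aligns to quantity
  string -> float64, writer required: country aligns to country
  int64 -> float64, writer optional: zip aligns to zip
  status (writer side), unknown to reader
  rule R3 violated at country
  rule R3 violated at quantity
  rule R1 violated at status
  rule R3 violated at zip
  backward on Invoice therefore BREAKING (4)

backward: BREAKING [(country, R3), (quantity, R3), (status, R1), (zip, R3)]


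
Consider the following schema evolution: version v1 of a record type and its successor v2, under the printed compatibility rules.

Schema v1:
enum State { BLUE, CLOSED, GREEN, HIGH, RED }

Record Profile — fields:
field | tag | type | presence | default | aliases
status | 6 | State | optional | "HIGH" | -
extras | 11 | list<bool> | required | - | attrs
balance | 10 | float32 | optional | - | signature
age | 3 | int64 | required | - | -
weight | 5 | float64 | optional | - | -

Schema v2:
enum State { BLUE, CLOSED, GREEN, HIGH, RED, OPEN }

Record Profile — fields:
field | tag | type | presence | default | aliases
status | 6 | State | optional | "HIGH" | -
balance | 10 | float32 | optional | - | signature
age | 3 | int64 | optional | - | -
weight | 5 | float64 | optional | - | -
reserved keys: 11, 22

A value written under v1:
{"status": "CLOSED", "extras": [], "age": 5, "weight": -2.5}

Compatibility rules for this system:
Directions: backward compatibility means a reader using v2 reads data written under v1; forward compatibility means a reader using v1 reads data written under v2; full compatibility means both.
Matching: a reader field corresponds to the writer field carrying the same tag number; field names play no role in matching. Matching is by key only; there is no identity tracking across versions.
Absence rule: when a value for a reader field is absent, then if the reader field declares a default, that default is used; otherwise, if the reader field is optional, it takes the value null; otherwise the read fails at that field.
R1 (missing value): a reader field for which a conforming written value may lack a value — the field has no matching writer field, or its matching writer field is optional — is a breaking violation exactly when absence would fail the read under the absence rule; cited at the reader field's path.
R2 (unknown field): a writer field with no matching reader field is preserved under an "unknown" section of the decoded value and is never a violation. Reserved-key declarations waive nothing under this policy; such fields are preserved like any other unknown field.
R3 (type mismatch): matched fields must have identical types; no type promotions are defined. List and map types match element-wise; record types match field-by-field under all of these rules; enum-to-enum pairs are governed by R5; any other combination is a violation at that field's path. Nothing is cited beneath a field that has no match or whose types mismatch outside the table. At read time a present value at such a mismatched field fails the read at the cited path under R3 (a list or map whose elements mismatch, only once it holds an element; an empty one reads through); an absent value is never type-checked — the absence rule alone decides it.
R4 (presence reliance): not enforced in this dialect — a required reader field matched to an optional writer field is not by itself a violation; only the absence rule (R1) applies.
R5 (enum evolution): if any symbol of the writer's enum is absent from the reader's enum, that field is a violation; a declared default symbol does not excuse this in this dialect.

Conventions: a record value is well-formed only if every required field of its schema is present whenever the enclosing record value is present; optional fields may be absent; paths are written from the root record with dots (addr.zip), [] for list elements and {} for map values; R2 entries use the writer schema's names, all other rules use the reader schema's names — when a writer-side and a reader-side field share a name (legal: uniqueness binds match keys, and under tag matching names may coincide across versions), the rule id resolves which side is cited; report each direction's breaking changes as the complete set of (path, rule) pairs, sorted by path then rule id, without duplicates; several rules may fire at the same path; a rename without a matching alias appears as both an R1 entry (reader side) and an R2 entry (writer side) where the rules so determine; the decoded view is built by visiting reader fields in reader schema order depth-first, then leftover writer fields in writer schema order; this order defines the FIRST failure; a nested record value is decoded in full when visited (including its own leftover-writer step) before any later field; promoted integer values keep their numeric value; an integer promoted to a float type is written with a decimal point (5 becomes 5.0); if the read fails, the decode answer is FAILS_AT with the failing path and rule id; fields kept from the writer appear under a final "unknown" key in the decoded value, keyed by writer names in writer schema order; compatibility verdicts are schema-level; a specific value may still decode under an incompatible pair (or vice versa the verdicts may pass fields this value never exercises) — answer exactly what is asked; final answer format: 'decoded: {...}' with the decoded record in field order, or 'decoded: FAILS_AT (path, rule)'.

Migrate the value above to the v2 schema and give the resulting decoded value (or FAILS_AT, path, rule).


the writer's type comes first in each Profile pair
migrating the Profile value to v2:
  status := "CLOSED"
  balance := null (absent, optional -> null)
  age := 5
  weight := -2.5
  writer extras: kept under "unknown"
  => decoded: {"status": "CLOSED", "balance": null, "age": 5, "weight": -2.5, "unknown": {"extras": []}}
the rest of the Profile diff is inert for this question:
  enum State (field status in record Profile): symbol OPEN added -> matters for Profile compatibility verdicts, not for this value's decode
  field age in record Profile: required changed to optional -> matters for Profile compatibility verdicts, not for this value's decode

decoded: {"status": "CLOSED", "balance": null, "age": 5, "weight": -2.5, "unknown": {"extras": []}}


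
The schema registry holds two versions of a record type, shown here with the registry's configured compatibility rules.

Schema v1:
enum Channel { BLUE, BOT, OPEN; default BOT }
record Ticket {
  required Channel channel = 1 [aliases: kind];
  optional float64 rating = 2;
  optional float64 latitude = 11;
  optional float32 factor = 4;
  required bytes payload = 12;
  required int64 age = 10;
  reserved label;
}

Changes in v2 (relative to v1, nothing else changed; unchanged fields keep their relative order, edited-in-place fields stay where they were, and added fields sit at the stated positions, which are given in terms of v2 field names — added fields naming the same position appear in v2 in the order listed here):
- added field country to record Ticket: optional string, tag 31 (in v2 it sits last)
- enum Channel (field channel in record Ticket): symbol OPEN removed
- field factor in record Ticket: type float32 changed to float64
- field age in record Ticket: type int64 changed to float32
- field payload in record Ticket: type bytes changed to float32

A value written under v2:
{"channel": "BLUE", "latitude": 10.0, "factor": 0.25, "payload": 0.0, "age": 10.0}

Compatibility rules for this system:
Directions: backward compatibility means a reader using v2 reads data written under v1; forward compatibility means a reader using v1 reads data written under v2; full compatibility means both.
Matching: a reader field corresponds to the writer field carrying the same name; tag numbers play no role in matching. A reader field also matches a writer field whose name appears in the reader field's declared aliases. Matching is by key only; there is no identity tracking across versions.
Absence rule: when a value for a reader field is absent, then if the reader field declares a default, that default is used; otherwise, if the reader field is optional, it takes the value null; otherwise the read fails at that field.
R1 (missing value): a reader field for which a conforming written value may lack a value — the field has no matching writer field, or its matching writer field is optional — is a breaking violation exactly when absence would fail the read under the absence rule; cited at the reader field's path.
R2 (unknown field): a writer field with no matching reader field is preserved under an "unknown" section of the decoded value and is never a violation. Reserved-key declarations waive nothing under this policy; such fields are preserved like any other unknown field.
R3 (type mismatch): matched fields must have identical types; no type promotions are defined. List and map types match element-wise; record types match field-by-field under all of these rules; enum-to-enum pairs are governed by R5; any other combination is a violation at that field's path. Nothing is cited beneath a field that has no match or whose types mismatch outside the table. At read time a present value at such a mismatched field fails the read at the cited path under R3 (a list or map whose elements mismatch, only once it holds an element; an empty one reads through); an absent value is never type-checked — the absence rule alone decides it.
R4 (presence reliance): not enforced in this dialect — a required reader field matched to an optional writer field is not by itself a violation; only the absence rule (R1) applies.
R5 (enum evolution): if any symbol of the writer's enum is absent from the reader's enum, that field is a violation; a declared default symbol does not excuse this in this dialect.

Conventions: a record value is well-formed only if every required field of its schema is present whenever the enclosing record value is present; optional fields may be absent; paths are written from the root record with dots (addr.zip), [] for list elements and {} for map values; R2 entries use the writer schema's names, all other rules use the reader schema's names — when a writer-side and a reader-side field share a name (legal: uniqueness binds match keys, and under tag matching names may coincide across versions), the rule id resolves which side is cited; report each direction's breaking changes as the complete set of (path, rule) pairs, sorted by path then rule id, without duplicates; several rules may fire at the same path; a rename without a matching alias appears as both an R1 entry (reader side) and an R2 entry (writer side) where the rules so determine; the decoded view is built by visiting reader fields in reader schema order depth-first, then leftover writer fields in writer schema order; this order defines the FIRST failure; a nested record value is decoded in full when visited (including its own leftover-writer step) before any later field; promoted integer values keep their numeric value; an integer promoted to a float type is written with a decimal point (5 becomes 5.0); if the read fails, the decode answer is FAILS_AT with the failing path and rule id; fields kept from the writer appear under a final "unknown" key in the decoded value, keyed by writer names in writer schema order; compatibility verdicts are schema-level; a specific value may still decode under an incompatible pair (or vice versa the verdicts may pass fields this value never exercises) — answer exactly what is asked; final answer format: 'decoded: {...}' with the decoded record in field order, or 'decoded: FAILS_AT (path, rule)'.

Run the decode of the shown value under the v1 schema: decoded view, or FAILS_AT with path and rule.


in Ticket below, arrows point writer -> reader
decode walk for Ticket under reader schema v1:
  channel := "BLUE"
  rating := null (not supplied -> null)
  latitude := 10.0
  read fails at factor under R3
  => FAILS_AT (factor, R3)
the rest of the Ticket diff is inert for this question:
  added field country to record Ticket: optional string, tag 31 (in v2 it sits last) -> no rule fires on it and the decoded Ticket view is identical with or without it
  enum Channel (field channel in record Ticket): symbol OPEN removed -> shifts the Ticket verdicts, not this decode
  field age in record Ticket: type int64 changed to float32 -> shifts the Ticket verdicts, not this decode
  field payload in record Ticket: type bytes changed to float32 -> shifts the Ticket verdicts, not this decode

decoded: FAILS_AT (factor, R3)


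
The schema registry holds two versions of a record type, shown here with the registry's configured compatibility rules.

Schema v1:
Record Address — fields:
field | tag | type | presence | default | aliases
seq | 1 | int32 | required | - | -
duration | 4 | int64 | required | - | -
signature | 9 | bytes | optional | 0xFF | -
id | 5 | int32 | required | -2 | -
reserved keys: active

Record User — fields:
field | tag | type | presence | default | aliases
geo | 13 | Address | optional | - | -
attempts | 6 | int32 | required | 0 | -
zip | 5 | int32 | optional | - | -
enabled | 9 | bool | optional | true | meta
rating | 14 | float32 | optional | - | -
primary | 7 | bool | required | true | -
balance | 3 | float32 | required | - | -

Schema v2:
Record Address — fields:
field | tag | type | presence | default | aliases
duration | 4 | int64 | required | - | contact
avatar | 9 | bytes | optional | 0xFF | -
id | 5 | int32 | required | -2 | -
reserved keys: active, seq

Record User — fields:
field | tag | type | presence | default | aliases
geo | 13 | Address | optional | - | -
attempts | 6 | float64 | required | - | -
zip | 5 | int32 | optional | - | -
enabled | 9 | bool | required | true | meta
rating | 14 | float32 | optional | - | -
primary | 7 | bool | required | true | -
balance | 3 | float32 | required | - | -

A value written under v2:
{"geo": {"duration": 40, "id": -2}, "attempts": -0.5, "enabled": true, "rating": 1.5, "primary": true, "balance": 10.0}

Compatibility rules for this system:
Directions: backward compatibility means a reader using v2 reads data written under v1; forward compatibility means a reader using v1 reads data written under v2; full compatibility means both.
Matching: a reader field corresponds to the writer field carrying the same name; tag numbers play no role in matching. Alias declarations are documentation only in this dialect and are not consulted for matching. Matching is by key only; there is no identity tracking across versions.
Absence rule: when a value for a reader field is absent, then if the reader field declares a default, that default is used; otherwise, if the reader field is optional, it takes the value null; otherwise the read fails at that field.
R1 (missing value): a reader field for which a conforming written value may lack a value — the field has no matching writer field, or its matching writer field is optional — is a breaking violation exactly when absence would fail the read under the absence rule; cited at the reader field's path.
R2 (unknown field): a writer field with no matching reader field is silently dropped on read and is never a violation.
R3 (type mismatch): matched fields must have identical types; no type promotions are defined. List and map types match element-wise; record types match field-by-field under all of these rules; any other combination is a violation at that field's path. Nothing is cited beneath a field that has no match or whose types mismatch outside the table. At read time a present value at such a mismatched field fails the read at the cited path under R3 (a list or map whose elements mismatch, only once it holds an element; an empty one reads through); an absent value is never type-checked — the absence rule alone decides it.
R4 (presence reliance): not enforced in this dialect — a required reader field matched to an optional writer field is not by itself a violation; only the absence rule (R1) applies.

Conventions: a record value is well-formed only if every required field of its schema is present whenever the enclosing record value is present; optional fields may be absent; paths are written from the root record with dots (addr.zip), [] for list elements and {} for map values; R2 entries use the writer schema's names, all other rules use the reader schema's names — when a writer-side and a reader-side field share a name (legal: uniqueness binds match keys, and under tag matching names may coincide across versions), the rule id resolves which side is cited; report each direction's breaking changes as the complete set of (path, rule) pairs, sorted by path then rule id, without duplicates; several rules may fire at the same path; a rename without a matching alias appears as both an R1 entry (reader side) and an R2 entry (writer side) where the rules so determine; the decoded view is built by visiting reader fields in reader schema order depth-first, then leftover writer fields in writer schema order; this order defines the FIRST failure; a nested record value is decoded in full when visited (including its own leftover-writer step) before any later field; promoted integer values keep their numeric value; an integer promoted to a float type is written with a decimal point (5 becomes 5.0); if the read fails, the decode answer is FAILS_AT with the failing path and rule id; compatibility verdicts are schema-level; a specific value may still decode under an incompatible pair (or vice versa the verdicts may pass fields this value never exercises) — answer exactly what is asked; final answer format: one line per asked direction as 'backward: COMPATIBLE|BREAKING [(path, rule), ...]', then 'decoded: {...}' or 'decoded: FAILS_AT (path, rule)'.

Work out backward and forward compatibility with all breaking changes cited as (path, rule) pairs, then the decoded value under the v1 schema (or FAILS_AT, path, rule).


arrows below run writer -> reader for User
backward analysis of User with v2 as reader and v1 as writer:
  geo: Address -> Address, writer optional; from geo
  attempts: int32 -> float64, writer required; from attempts
  zip: int32 -> int32, writer optional; from zip
  enabled: bool -> bool, writer optional; from enabled
  rating: float32 -> float32, writer optional; from rating
  primary: bool -> bool, writer required; from primary
  balance: float32 -> float32, writer required; from balance
  geo.duration: int64 -> int64, writer required; from geo.duration
  no writer field matches reader geo.avatar
  geo.id: int32 -> int32, writer required; from geo.id
  writer geo.seq: unknown to reader
  writer geo.signature: unknown to reader
  rule R3 violated at attempts
  => backward verdict for User: BREAKING, 1 violation(s)
forward analysis of User with v1 as reader and v2 as writer:
  geo: Address -> Address, writer optional; from geo
  attempts: float64 -> int32, writer required; from attempts
  zip: int32 -> int32, writer optional; from zip
  enabled: bool -> bool, writer required; from enabled
  rating: float32 -> float32, writer optional; from rating
  primary: bool -> bool, writer required; from primary
  balance: float32 -> float32, writer required; from balance
  no writer field matches reader geo.seq
  geo.duration: int64 -> int64, writer required; from geo.duration
  no writer field matches reader geo.signature
  geo.id: int32 -> int32, writer required; from geo.id
  writer geo.avatar: unknown to reader
  rule R3 violated at attempts
  rule R1 violated at geo.seq
  => forward verdict for User: BREAKING, 2 violation(s)
decode walk for User under reader schema v1:
  read fails at geo.seq under R1 (no fill)
  => FAILS_AT (geo.seq, R1)

backward: BREAKING [(attempts, R3)]; forward: BREAKING [(attempts, R3), (geo.seq, R1)]; decoded: FAILS_AT (geo.seq, R1)


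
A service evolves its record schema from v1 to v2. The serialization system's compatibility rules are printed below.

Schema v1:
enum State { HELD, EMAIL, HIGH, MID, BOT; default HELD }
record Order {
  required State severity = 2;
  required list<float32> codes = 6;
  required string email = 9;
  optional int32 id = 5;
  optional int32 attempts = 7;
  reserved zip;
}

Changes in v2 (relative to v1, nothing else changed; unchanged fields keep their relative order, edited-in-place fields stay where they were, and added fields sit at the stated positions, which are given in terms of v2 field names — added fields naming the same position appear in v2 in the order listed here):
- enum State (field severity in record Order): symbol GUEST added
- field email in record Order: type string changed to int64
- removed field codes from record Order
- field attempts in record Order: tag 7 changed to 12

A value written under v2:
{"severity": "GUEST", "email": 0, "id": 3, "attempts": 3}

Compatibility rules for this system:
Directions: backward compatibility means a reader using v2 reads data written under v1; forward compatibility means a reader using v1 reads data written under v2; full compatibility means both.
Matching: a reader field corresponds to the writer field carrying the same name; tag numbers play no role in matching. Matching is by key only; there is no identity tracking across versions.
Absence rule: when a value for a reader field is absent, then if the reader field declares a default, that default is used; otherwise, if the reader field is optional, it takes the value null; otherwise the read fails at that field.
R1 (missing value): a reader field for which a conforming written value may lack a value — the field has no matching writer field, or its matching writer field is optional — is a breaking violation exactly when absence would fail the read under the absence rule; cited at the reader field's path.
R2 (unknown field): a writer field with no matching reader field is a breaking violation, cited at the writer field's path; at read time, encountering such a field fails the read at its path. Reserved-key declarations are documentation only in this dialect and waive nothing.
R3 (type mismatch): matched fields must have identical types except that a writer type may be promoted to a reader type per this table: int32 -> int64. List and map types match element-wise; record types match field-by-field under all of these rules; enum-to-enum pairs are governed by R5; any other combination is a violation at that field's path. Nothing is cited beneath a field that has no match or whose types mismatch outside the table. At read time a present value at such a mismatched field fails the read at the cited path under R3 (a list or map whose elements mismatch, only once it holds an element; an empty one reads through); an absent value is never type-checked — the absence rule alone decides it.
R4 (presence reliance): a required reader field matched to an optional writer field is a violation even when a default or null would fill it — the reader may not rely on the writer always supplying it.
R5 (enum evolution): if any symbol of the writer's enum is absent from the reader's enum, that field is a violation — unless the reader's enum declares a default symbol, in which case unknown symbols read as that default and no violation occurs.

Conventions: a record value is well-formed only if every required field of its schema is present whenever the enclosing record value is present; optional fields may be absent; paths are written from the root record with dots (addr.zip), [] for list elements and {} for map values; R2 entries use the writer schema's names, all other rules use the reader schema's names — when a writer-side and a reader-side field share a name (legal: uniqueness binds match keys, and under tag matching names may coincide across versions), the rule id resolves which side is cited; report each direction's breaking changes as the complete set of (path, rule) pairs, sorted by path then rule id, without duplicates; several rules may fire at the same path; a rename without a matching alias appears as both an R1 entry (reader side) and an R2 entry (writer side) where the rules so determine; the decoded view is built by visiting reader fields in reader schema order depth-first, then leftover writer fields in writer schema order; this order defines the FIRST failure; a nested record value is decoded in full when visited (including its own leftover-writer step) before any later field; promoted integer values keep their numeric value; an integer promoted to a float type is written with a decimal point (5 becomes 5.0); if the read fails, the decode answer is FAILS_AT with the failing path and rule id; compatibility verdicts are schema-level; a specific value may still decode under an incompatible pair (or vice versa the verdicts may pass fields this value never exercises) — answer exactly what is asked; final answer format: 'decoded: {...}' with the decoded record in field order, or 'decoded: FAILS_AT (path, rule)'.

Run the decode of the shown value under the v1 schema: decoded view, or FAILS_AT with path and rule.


in Order below, arrows point writer -> reader
migrating the Order value to v1:
  severity := "HELD" (symbol GUEST -> reader default)
  read fails at codes under R1 (no fill)
  => FAILS_AT (codes, R1)
ruling out the remaining Order differences:
  enum State (field severity in record Order): symbol GUEST added -> no rule fires on it and the decoded Order view is identical with or without it
  field email in record Order: type string changed to int64 -> shifts the Order verdicts, not this decode
  field attempts in record Order: tag 7 changed to 12 -> no rule fires on it and the decoded Order view is identical with or without it

decoded: FAILS_AT (codes, R1)
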